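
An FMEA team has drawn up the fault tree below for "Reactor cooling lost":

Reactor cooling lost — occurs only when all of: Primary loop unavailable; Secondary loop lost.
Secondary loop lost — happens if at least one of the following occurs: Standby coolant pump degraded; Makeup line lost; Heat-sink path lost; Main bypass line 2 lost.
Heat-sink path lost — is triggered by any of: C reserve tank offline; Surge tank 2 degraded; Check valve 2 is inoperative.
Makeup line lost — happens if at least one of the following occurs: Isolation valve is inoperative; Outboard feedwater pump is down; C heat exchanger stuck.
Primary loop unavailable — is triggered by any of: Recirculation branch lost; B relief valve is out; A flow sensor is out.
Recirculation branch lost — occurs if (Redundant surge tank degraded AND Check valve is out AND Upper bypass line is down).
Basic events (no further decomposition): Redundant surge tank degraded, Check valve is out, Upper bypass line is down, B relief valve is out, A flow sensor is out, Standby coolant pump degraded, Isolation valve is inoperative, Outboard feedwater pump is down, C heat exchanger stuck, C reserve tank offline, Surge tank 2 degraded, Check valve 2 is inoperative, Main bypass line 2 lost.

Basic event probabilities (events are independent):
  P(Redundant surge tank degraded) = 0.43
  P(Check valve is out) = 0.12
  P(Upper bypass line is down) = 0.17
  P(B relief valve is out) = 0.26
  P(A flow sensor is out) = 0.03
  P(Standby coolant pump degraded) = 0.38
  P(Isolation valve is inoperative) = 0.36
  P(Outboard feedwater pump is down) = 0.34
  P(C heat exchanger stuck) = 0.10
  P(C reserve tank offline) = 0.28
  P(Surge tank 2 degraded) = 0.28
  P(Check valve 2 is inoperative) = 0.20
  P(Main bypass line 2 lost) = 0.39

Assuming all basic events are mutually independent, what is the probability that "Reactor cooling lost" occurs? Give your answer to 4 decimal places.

0.2713

P(Recirculation branch lost) [AND] = 0.43 × 0.12 × 0.17 = 0.008772
P(Primary loop unavailable) [OR] = 1 − (1−0.008772) × (1−0.26) × (1−0.03) = 0.288497
P(Makeup line lost) [OR] = 1 − (1−0.36) × (1−0.34) × (1−0.10) = 0.619840
P(Heat-sink path lost) [OR] = 1 − (1−0.28) × (1−0.28) × (1−0.20) = 0.585280
P(Secondary loop lost) [OR] = 1 − (1−0.38) × (1−0.619840) × (1−0.585280) × (1−0.39) = 0.940373
P(Reactor cooling lost) [AND] = 0.288497 × 0.940373 = 0.271295
Rounded to 4 decimal places: P(Reactor cooling lost) ≈ 0.2713.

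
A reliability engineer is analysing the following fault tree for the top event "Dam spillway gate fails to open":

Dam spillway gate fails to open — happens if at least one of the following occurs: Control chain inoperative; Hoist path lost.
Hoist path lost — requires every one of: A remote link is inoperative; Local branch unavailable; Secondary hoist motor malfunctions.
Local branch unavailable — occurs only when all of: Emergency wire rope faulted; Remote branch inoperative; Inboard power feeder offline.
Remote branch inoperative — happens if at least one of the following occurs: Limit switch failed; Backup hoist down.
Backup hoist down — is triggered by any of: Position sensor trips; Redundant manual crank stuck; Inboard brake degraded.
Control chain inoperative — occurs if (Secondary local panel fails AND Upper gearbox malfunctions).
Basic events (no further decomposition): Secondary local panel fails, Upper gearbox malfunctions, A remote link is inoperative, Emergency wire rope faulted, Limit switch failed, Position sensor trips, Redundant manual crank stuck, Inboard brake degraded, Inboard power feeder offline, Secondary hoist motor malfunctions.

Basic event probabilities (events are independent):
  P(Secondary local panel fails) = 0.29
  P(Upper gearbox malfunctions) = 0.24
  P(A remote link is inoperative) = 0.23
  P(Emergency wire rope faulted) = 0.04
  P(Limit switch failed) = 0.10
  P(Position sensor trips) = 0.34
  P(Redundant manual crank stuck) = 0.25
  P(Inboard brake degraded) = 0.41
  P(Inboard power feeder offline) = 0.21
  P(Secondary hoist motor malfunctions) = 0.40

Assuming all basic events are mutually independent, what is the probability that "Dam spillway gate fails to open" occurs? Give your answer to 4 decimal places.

P(Control chain inoperative) [AND] = 0.29 × 0.24 = 0.069600
P(Backup hoist down) [OR] = 1 − (1−0.34) × (1−0.25) × (1−0.41) = 0.707950
P(Remote branch inoperative) [OR] = 1 − (1−0.10) × (1−0.707950) = 0.737155
P(Local branch unavailable) [AND] = 0.04 × 0.737155 × 0.21 = 0.006192
P(Hoist path lost) [AND] = 0.23 × 0.006192 × 0.40 = 0.000570
P(Dam spillway gate fails to open) [OR] = 1 − (1−0.069600) × (1−0.000570) = 0.070130
Rounded to 4 decimal places: P(Dam spillway gate fails to open) ≈ 0.0701.

0.0701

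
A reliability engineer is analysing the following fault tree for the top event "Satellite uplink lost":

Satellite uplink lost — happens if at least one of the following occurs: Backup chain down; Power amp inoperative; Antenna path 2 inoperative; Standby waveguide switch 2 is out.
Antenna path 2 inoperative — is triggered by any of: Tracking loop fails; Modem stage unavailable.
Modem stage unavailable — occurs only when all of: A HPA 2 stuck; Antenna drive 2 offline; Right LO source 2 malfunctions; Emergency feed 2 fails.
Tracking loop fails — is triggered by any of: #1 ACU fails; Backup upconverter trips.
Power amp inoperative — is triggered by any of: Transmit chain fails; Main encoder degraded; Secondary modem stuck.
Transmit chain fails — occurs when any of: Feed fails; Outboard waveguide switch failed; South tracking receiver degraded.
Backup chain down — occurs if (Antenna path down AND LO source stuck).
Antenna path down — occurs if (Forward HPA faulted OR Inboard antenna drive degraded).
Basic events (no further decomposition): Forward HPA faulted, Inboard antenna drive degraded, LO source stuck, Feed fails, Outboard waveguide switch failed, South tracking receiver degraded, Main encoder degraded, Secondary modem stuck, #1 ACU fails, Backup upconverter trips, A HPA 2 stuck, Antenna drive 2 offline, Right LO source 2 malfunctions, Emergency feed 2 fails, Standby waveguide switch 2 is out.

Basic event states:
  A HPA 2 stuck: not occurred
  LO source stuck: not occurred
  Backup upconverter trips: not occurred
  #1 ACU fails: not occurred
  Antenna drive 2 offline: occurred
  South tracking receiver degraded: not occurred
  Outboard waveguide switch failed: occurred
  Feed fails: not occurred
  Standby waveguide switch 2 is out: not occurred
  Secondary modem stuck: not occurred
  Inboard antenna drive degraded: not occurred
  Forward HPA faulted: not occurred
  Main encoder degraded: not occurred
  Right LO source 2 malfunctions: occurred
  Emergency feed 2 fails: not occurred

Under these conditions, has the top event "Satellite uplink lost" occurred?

Antenna path down [OR]: Forward HPA faulted=not, Inboard antenna drive degraded=not → no input occurs → does not occur.
Backup chain down [AND]: Antenna path down=not, LO source stuck=not → not all inputs occur → does not occur.
Transmit chain fails [OR]: Feed fails=not, Outboard waveguide switch failed=occurs, South tracking receiver degraded=not → at least one input occurs → occurs.
Power amp inoperative [OR]: Transmit chain fails=occurs, Main encoder degraded=not, Secondary modem stuck=not → at least one input occurs → occurs.
Tracking loop fails [OR]: #1 ACU fails=not, Backup upconverter trips=not → no input occurs → does not occur.
Modem stage unavailable [AND]: A HPA 2 stuck=not, Antenna drive 2 offline=occurs, Right LO source 2 malfunctions=occurs, Emergency feed 2 fails=not → not all inputs occur → does not occur.
Antenna path 2 inoperative [OR]: Tracking loop fails=not, Modem stage unavailable=not → no input occurs → does not occur.
Satellite uplink lost [OR]: Backup chain down=not, Power amp inoperative=occurs, Antenna path 2 inoperative=not, Standby waveguide switch 2 is out=not → at least one input occurs → occurs.

Yes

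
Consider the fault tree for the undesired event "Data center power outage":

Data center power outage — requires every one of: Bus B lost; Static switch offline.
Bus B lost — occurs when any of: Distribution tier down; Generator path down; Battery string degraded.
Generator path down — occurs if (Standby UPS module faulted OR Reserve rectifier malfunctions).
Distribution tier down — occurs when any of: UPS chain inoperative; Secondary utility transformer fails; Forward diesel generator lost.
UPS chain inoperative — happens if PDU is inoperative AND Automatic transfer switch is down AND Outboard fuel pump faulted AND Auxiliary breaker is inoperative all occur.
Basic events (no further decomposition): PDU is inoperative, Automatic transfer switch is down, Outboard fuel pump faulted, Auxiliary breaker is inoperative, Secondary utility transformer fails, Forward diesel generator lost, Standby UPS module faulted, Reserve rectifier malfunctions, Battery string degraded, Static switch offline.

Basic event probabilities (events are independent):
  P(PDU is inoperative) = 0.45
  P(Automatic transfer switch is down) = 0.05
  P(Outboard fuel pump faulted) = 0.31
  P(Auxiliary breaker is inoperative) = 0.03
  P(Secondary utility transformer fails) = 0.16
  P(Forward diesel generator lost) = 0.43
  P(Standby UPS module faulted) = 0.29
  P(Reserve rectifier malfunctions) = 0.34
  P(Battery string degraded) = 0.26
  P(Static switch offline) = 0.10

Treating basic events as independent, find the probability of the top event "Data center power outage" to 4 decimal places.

0.0834

P(UPS chain inoperative) [AND] = 0.45 × 0.05 × 0.31 × 0.03 = 0.000209
P(Distribution tier down) [OR] = 1 − (1−0.000209) × (1−0.16) × (1−0.43) = 0.521300
P(Generator path down) [OR] = 1 − (1−0.29) × (1−0.34) = 0.531400
P(Bus B lost) [OR] = 1 − (1−0.521300) × (1−0.531400) × (1−0.26) = 0.834004
P(Data center power outage) [AND] = 0.834004 × 0.10 = 0.083400
Rounded to 4 decimal places: P(Data center power outage) ≈ 0.0834.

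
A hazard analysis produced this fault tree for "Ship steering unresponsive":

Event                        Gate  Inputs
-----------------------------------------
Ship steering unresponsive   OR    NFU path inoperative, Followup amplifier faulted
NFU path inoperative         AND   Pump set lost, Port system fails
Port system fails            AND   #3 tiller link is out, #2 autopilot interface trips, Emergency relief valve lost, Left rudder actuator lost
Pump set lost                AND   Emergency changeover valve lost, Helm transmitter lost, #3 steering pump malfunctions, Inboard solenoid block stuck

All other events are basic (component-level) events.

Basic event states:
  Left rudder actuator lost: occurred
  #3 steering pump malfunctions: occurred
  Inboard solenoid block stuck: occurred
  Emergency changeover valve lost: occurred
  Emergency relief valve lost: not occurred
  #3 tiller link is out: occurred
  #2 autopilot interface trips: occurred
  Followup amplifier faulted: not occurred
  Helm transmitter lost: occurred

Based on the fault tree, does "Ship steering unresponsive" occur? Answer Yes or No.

No

Pump set lost [AND]: Emergency changeover valve lost=occurs, Helm transmitter lost=occurs, #3 steering pump malfunctions=occurs, Inboard solenoid block stuck=occurs → all inputs occur → occurs.
Port system fails [AND]: #3 tiller link is out=occurs, #2 autopilot interface trips=occurs, Emergency relief valve lost=not, Left rudder actuator lost=occurs → not all inputs occur → does not occur.
NFU path inoperative [AND]: Pump set lost=occurs, Port system fails=not → not all inputs occur → does not occur.
Ship steering unresponsive [OR]: NFU path inoperative=not, Followup amplifier faulted=not → no input occurs → does not occur.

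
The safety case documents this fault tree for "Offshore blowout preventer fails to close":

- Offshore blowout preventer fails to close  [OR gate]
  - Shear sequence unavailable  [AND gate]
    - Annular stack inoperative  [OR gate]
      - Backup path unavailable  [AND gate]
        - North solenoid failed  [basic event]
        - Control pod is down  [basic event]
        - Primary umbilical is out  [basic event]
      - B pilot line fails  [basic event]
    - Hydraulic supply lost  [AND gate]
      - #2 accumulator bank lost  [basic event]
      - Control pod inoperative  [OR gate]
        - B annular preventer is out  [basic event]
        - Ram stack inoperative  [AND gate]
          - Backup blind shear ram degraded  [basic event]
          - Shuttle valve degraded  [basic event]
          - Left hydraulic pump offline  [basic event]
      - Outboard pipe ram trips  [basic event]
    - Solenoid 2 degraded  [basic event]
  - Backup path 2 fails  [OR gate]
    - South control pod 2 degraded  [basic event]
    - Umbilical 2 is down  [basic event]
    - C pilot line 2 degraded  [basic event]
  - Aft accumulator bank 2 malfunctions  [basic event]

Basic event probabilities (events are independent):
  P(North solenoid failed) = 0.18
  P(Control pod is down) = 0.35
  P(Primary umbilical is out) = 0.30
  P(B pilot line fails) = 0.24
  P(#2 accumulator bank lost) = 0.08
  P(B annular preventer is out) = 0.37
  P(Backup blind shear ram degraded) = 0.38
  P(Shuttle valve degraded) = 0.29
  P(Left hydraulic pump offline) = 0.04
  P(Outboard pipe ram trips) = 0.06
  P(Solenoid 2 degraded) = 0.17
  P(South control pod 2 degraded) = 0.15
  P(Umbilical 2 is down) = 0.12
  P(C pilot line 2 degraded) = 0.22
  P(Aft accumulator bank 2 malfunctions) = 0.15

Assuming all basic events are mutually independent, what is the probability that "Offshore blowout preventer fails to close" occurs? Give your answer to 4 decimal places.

0.5041

P(Backup path unavailable) [AND] = 0.18 × 0.35 × 0.30 = 0.018900
P(Annular stack inoperative) [OR] = 1 − (1−0.018900) × (1−0.24) = 0.254364
P(Ram stack inoperative) [AND] = 0.38 × 0.29 × 0.04 = 0.004408
P(Control pod inoperative) [OR] = 1 − (1−0.37) × (1−0.004408) = 0.372777
P(Hydraulic supply lost) [AND] = 0.08 × 0.372777 × 0.06 = 0.001789
P(Shear sequence unavailable) [AND] = 0.254364 × 0.001789 × 0.17 = 0.000077
P(Backup path 2 fails) [OR] = 1 − (1−0.15) × (1−0.12) × (1−0.22) = 0.416560
P(Offshore blowout preventer fails to close) [OR] = 1 − (1−0.000077) × (1−0.416560) × (1−0.15) = 0.504114
Rounded to 4 decimal places: P(Offshore blowout preventer fails to close) ≈ 0.5041.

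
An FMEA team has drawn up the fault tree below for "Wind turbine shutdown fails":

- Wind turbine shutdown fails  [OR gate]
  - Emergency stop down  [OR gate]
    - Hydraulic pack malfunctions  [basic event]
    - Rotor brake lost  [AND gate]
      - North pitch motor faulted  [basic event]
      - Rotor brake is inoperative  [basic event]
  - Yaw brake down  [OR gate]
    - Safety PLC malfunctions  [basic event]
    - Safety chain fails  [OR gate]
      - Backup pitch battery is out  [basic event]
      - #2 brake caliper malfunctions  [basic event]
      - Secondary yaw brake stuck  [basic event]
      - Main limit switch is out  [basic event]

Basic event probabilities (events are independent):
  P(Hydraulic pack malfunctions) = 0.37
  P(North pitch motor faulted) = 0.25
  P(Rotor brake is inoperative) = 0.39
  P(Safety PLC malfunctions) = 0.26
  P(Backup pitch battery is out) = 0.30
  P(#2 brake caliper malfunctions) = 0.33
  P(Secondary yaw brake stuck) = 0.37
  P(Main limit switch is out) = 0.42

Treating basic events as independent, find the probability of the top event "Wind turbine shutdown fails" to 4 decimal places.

0.9279

P(Rotor brake lost) [AND] = 0.25 × 0.39 = 0.097500
P(Emergency stop down) [OR] = 1 − (1−0.37) × (1−0.097500) = 0.431425
P(Safety chain fails) [OR] = 1 − (1−0.30) × (1−0.33) × (1−0.37) × (1−0.42) = 0.828627
P(Yaw brake down) [OR] = 1 − (1−0.26) × (1−0.828627) = 0.873184
P(Wind turbine shutdown fails) [OR] = 1 − (1−0.431425) × (1−0.873184) = 0.927896
Rounded to 4 decimal places: P(Wind turbine shutdown fails) ≈ 0.9279.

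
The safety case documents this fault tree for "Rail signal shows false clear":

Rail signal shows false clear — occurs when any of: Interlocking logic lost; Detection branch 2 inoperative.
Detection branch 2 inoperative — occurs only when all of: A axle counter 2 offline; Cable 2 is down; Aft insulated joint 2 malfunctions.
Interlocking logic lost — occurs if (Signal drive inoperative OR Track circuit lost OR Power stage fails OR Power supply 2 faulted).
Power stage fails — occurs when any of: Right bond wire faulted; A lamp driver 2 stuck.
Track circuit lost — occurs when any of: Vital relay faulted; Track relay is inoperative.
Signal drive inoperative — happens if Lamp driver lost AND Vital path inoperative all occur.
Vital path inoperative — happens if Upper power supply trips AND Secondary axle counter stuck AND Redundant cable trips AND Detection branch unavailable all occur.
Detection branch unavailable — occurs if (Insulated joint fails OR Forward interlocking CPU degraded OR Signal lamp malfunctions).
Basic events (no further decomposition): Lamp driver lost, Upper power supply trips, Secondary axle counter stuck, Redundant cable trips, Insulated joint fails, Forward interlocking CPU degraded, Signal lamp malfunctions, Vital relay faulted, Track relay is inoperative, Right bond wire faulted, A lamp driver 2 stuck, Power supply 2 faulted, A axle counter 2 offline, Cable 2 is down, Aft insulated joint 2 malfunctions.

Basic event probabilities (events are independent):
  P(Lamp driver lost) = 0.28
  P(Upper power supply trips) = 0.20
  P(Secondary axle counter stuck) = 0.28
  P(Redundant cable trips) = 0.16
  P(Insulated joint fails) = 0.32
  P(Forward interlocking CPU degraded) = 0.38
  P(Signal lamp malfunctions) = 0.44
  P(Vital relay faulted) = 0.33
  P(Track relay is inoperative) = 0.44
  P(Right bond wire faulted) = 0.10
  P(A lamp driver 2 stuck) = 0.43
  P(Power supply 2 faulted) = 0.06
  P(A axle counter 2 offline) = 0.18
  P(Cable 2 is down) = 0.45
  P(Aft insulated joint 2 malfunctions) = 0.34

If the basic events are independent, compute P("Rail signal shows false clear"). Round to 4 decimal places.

0.8244

P(Detection branch unavailable) [OR] = 1 − (1−0.32) × (1−0.38) × (1−0.44) = 0.763904
P(Vital path inoperative) [AND] = 0.20 × 0.28 × 0.16 × 0.763904 = 0.006845
P(Signal drive inoperative) [AND] = 0.28 × 0.006845 = 0.001917
P(Track circuit lost) [OR] = 1 − (1−0.33) × (1−0.44) = 0.624800
P(Power stage fails) [OR] = 1 − (1−0.10) × (1−0.43) = 0.487000
P(Interlocking logic lost) [OR] = 1 − (1−0.001917) × (1−0.624800) × (1−0.487000) × (1−0.06) = 0.819418
P(Detection branch 2 inoperative) [AND] = 0.18 × 0.45 × 0.34 = 0.027540
P(Rail signal shows false clear) [OR] = 1 − (1−0.819418) × (1−0.027540) = 0.824391
Rounded to 4 decimal places: P(Rail signal shows false clear) ≈ 0.8244.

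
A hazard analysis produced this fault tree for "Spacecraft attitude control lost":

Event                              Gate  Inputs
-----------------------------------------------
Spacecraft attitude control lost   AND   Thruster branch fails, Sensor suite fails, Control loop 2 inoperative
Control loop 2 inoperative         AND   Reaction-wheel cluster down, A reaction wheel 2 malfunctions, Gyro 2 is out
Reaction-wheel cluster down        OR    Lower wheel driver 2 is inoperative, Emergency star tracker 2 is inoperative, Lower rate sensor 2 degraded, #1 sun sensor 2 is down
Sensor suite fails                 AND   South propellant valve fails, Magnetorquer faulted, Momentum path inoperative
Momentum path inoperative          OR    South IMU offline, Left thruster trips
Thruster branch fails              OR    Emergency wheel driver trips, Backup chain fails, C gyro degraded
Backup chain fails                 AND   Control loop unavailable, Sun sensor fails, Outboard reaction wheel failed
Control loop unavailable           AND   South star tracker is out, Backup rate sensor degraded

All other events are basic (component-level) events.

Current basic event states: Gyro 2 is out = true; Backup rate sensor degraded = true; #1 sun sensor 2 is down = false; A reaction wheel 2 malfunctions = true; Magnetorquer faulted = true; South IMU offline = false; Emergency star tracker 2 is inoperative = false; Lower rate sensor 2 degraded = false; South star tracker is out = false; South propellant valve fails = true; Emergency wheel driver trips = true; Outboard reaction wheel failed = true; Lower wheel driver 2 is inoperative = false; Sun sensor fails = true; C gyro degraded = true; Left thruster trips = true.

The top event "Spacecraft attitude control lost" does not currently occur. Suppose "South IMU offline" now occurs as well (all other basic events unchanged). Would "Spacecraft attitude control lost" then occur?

No

Counterfactual: set "South IMU offline" to occurred.
Control loop unavailable [AND]: South star tracker is out=not, Backup rate sensor degraded=occurs → not all inputs occur → does not occur.
Backup chain fails [AND]: Control loop unavailable=not, Sun sensor fails=occurs, Outboard reaction wheel failed=occurs → not all inputs occur → does not occur.
Thruster branch fails [OR]: Emergency wheel driver trips=occurs, Backup chain fails=not, C gyro degraded=occurs → at least one input occurs → occurs.
Momentum path inoperative [OR]: South IMU offline=occurs, Left thruster trips=occurs → at least one input occurs → occurs.
Sensor suite fails [AND]: South propellant valve fails=occurs, Magnetorquer faulted=occurs, Momentum path inoperative=occurs → all inputs occur → occurs.
Reaction-wheel cluster down [OR]: Lower wheel driver 2 is inoperative=not, Emergency star tracker 2 is inoperative=not, Lower rate sensor 2 degraded=not, #1 sun sensor 2 is down=not → no input occurs → does not occur.
Control loop 2 inoperative [AND]: Reaction-wheel cluster down=not, A reaction wheel 2 malfunctions=occurs, Gyro 2 is out=occurs → not all inputs occur → does not occur.
Spacecraft attitude control lost [AND]: Thruster branch fails=occurs, Sensor suite fails=occurs, Control loop 2 inoperative=not → not all inputs occur → does not occur.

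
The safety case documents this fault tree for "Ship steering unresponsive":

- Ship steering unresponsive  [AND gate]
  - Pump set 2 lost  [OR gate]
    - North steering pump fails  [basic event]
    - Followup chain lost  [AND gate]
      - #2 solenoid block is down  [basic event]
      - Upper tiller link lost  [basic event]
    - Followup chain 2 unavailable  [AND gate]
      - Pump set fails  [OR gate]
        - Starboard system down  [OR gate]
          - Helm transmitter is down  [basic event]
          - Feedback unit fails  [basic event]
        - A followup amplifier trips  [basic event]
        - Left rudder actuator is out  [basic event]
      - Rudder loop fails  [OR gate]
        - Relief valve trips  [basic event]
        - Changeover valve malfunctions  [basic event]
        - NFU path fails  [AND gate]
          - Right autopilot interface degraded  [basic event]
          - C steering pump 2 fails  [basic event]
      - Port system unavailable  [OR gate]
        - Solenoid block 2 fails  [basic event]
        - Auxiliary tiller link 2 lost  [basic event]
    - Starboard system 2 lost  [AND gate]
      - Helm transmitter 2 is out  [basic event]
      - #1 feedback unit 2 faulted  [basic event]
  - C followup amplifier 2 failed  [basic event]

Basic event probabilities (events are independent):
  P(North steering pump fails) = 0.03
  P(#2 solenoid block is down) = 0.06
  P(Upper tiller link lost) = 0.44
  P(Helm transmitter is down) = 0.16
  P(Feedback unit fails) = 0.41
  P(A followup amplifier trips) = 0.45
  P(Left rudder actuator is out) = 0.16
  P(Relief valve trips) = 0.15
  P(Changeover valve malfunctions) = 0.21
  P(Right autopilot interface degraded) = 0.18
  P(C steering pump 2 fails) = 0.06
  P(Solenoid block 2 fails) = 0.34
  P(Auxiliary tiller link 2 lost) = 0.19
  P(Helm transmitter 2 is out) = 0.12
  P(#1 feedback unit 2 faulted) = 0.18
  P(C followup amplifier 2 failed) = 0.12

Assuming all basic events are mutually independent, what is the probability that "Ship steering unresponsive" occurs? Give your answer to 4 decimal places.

P(Followup chain lost) [AND] = 0.06 × 0.44 = 0.026400
P(Starboard system down) [OR] = 1 − (1−0.16) × (1−0.41) = 0.504400
P(Pump set fails) [OR] = 1 − (1−0.504400) × (1−0.45) × (1−0.16) = 0.771033
P(NFU path fails) [AND] = 0.18 × 0.06 = 0.010800
P(Rudder loop fails) [OR] = 1 − (1−0.15) × (1−0.21) × (1−0.010800) = 0.335752
P(Port system unavailable) [OR] = 1 − (1−0.34) × (1−0.19) = 0.465400
P(Followup chain 2 unavailable) [AND] = 0.771033 × 0.335752 × 0.465400 = 0.120481
P(Starboard system 2 lost) [AND] = 0.12 × 0.18 = 0.021600
P(Pump set 2 lost) [OR] = 1 − (1−0.03) × (1−0.026400) × (1−0.120481) × (1−0.021600) = 0.187330
P(Ship steering unresponsive) [AND] = 0.187330 × 0.12 = 0.022480
Rounded to 4 decimal places: P(Ship steering unresponsive) ≈ 0.0225.

0.0225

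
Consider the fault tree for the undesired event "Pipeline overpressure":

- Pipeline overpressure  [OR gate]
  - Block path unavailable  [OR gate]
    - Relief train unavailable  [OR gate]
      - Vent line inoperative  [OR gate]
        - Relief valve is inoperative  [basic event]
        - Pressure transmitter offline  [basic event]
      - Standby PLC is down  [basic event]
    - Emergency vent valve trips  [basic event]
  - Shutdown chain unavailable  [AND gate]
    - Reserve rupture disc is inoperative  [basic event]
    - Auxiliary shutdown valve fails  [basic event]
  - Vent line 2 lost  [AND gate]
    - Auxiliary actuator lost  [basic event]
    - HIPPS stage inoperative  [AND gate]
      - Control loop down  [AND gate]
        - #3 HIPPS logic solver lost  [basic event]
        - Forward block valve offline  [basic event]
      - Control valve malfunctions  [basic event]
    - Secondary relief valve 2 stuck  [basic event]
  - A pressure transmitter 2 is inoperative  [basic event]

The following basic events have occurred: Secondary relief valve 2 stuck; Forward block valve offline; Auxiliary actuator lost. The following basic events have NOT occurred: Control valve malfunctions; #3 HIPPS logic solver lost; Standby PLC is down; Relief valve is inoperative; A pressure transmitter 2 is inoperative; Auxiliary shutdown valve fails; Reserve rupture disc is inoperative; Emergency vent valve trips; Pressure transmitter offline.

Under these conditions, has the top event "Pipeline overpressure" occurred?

Vent line inoperative [OR]: Relief valve is inoperative=not, Pressure transmitter offline=not → no input occurs → does not occur.
Relief train unavailable [OR]: Vent line inoperative=not, Standby PLC is down=not → no input occurs → does not occur.
Block path unavailable [OR]: Relief train unavailable=not, Emergency vent valve trips=not → no input occurs → does not occur.
Shutdown chain unavailable [AND]: Reserve rupture disc is inoperative=not, Auxiliary shutdown valve fails=not → not all inputs occur → does not occur.
Control loop down [AND]: #3 HIPPS logic solver lost=not, Forward block valve offline=occurs → not all inputs occur → does not occur.
HIPPS stage inoperative [AND]: Control loop down=not, Control valve malfunctions=not → not all inputs occur → does not occur.
Vent line 2 lost [AND]: Auxiliary actuator lost=occurs, HIPPS stage inoperative=not, Secondary relief valve 2 stuck=occurs → not all inputs occur → does not occur.
Pipeline overpressure [OR]: Block path unavailable=not, Shutdown chain unavailable=not, Vent line 2 lost=not, A pressure transmitter 2 is inoperative=not → no input occurs → does not occur.

No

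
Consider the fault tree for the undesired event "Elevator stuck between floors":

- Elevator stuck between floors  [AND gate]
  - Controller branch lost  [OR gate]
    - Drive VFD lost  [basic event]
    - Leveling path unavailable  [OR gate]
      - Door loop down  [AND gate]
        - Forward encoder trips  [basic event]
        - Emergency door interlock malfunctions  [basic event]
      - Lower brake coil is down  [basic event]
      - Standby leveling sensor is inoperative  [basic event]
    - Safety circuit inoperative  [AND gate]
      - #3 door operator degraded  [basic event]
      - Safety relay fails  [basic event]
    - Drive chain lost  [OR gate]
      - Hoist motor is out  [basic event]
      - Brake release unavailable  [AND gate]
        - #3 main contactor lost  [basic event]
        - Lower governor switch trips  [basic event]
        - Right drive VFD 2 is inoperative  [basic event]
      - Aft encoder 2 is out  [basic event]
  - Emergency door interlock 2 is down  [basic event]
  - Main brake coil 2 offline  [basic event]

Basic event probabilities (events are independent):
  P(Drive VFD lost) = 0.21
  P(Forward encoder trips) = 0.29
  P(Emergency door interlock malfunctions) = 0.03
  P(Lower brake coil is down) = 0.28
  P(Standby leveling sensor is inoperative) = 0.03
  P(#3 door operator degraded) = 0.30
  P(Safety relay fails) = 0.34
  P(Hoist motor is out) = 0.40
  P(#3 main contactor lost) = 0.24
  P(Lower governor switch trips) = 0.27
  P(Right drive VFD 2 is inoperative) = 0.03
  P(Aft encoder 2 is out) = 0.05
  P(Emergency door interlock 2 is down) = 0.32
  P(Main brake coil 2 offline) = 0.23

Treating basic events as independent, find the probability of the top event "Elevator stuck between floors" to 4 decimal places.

P(Door loop down) [AND] = 0.29 × 0.03 = 0.008700
P(Leveling path unavailable) [OR] = 1 − (1−0.008700) × (1−0.28) × (1−0.03) = 0.307676
P(Safety circuit inoperative) [AND] = 0.30 × 0.34 = 0.102000
P(Brake release unavailable) [AND] = 0.24 × 0.27 × 0.03 = 0.001944
P(Drive chain lost) [OR] = 1 − (1−0.40) × (1−0.001944) × (1−0.05) = 0.431108
P(Controller branch lost) [OR] = 1 − (1−0.21) × (1−0.307676) × (1−0.102000) × (1−0.431108) = 0.720590
P(Elevator stuck between floors) [AND] = 0.720590 × 0.32 × 0.23 = 0.053035
Rounded to 4 decimal places: P(Elevator stuck between floors) ≈ 0.0530.

0.0530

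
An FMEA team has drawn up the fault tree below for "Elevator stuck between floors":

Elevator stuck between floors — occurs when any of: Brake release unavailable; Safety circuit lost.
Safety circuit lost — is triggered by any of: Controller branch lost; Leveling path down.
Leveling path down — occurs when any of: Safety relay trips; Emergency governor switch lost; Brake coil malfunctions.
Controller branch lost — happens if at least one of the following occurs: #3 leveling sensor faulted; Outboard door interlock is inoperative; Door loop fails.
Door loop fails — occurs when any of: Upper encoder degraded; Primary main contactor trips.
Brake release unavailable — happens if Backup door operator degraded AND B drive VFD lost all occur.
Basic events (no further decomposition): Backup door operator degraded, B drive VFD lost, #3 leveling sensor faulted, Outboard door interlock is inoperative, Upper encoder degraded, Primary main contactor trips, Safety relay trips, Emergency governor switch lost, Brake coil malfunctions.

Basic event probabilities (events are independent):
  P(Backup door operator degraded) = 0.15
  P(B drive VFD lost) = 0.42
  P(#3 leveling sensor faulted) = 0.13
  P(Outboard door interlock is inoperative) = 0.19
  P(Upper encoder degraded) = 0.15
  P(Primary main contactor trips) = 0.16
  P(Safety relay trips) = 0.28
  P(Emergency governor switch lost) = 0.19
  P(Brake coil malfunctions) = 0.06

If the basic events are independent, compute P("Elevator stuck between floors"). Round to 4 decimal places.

P(Brake release unavailable) [AND] = 0.15 × 0.42 = 0.063000
P(Door loop fails) [OR] = 1 − (1−0.15) × (1−0.16) = 0.286000
P(Controller branch lost) [OR] = 1 − (1−0.13) × (1−0.19) × (1−0.286000) = 0.496844
P(Leveling path down) [OR] = 1 − (1−0.28) × (1−0.19) × (1−0.06) = 0.451792
P(Safety circuit lost) [OR] = 1 − (1−0.496844) × (1−0.451792) = 0.724166
P(Elevator stuck between floors) [OR] = 1 − (1−0.063000) × (1−0.724166) = 0.741544
Rounded to 4 decimal places: P(Elevator stuck between floors) ≈ 0.7415.

0.7415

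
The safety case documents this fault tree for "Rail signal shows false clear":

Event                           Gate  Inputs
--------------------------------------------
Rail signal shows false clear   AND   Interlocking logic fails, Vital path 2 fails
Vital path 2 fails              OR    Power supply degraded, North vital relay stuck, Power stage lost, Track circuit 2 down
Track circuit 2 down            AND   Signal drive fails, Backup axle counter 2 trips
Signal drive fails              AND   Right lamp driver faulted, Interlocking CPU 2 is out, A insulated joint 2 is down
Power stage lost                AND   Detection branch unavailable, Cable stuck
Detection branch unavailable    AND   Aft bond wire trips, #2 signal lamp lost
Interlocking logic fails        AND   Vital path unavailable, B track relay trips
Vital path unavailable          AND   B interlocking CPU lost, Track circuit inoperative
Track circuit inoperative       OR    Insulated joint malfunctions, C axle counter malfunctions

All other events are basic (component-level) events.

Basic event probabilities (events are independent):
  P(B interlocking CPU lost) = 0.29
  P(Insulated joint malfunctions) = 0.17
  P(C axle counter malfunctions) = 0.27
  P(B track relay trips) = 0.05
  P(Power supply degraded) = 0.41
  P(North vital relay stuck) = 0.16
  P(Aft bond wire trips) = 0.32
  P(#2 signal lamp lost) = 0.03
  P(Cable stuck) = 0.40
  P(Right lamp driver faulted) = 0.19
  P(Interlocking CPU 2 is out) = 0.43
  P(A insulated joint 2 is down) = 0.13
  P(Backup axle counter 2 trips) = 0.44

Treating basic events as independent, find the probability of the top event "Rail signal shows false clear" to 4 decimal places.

0.0029

P(Track circuit inoperative) [OR] = 1 − (1−0.17) × (1−0.27) = 0.394100
P(Vital path unavailable) [AND] = 0.29 × 0.394100 = 0.114289
P(Interlocking logic fails) [AND] = 0.114289 × 0.05 = 0.005714
P(Detection branch unavailable) [AND] = 0.32 × 0.03 = 0.009600
P(Power stage lost) [AND] = 0.009600 × 0.40 = 0.003840
P(Signal drive fails) [AND] = 0.19 × 0.43 × 0.13 = 0.010621
P(Track circuit 2 down) [AND] = 0.010621 × 0.44 = 0.004673
P(Vital path 2 fails) [OR] = 1 − (1−0.41) × (1−0.16) × (1−0.003840) × (1−0.004673) = 0.508610
P(Rail signal shows false clear) [AND] = 0.005714 × 0.508610 = 0.002906
Rounded to 4 decimal places: P(Rail signal shows false clear) ≈ 0.0029.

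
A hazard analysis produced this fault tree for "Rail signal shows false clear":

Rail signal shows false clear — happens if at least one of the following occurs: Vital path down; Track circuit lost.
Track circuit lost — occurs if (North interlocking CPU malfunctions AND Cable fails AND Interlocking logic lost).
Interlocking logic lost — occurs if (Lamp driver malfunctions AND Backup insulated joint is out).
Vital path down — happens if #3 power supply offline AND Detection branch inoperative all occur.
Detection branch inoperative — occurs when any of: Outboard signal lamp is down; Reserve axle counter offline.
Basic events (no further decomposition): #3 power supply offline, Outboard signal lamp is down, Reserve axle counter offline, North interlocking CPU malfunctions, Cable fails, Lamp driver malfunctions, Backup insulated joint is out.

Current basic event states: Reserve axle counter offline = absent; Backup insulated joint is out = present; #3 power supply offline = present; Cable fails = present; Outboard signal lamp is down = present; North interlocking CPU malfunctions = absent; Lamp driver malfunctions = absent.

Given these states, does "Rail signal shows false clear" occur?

Yes

Detection branch inoperative [OR]: Outboard signal lamp is down=occurs, Reserve axle counter offline=not → at least one input occurs → occurs.
Vital path down [AND]: #3 power supply offline=occurs, Detection branch inoperative=occurs → all inputs occur → occurs.
Interlocking logic lost [AND]: Lamp driver malfunctions=not, Backup insulated joint is out=occurs → not all inputs occur → does not occur.
Track circuit lost [AND]: North interlocking CPU malfunctions=not, Cable fails=occurs, Interlocking logic lost=not → not all inputs occur → does not occur.
Rail signal shows false clear [OR]: Vital path down=occurs, Track circuit lost=not → at least one input occurs → occurs.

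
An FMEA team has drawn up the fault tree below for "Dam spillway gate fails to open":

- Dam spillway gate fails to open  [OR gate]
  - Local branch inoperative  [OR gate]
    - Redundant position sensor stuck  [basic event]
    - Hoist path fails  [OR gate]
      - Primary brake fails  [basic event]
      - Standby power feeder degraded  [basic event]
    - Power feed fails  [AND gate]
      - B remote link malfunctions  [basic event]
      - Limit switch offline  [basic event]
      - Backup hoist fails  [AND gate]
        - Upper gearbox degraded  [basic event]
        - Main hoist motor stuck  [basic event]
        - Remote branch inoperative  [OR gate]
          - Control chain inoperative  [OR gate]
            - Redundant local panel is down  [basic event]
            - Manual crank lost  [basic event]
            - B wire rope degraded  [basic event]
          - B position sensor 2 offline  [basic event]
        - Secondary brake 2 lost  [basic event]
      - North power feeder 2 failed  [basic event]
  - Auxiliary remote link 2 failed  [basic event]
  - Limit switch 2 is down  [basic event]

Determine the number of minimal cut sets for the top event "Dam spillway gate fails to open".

9

Hoist path fails [OR]: union of children's cut sets → 2 cut set(s).
Control chain inoperative [OR]: union of children's cut sets → 3 cut set(s).
Remote branch inoperative [OR]: union of children's cut sets → 4 cut set(s).
Backup hoist fails [AND]: one cut set from each child combined → 1 × 1 × 4 × 1 = 4 cut set(s).
Power feed fails [AND]: one cut set from each child combined → 1 × 1 × 4 × 1 = 4 cut set(s).
Local branch inoperative [OR]: union of children's cut sets → 7 cut set(s).
Dam spillway gate fails to open [OR]: union of children's cut sets → 9 cut set(s).
Minimal cut sets: {Redundant position sensor stuck}; {Primary brake fails}; {Standby power feeder degraded}; {B remote link malfunctions, Limit switch offline, Main hoist motor stuck, North power feeder 2 failed, Redundant local panel is down, Secondary brake 2 lost, Upper gearbox degraded}; {B remote link malfunctions, Limit switch offline, Main hoist motor stuck, Manual crank lost, North power feeder 2 failed, Secondary brake 2 lost, Upper gearbox degraded}; {B remote link malfunctions, B wire rope degraded, Limit switch offline, Main hoist motor stuck, North power feeder 2 failed, Secondary brake 2 lost, Upper gearbox degraded}; {B position sensor 2 offline, B remote link malfunctions, Limit switch offline, Main hoist motor stuck, North power feeder 2 failed, Secondary brake 2 lost, Upper gearbox degraded}; {Auxiliary remote link 2 failed}; {Limit switch 2 is down}.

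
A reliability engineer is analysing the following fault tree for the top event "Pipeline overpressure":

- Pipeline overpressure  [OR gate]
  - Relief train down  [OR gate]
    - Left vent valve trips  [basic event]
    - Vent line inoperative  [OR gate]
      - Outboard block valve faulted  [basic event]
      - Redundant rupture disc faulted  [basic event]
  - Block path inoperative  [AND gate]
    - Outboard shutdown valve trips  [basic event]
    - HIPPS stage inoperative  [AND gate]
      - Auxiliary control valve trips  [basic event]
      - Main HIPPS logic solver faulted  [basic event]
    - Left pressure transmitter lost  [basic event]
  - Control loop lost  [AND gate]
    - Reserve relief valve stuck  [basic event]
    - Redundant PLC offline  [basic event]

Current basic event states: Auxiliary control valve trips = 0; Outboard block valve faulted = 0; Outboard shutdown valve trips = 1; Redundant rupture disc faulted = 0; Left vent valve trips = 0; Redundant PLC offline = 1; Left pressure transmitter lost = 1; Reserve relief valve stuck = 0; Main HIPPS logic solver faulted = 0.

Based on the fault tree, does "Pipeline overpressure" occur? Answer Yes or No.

Vent line inoperative [OR]: Outboard block valve faulted=not, Redundant rupture disc faulted=not → no input occurs → does not occur.
Relief train down [OR]: Left vent valve trips=not, Vent line inoperative=not → no input occurs → does not occur.
HIPPS stage inoperative [AND]: Auxiliary control valve trips=not, Main HIPPS logic solver faulted=not → not all inputs occur → does not occur.
Block path inoperative [AND]: Outboard shutdown valve trips=occurs, HIPPS stage inoperative=not, Left pressure transmitter lost=occurs → not all inputs occur → does not occur.
Control loop lost [AND]: Reserve relief valve stuck=not, Redundant PLC offline=occurs → not all inputs occur → does not occur.
Pipeline overpressure [OR]: Relief train down=not, Block path inoperative=not, Control loop lost=not → no input occurs → does not occur.

No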